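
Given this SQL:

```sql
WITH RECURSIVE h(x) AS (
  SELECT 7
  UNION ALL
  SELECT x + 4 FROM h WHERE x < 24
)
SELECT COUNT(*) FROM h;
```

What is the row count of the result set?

Base: x=7.
Iteration 1: 7 < 24 holds -> x = 7 + 4 = 11.
Iteration 2: 11 < 24 holds -> x = 11 + 4 = 15.
Iteration 3: 15 < 24 holds -> x = 15 + 4 = 19.
Iteration 4: 19 < 24 holds -> x = 19 + 4 = 23.
Iteration 5: 23 < 24 holds -> x = 23 + 4 = 27.
Iteration 6: 27 < 24 fails; recursion stops.
Total rows emitted: 6.

6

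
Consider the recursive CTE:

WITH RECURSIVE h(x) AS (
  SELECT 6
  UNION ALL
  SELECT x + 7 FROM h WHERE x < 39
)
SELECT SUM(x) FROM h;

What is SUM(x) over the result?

Base: x=6.
Iteration 1: 6 < 39 holds -> x = 6 + 7 = 13.
Iteration 2: 13 < 39 holds -> x = 13 + 7 = 20.
Iteration 3: 20 < 39 holds -> x = 20 + 7 = 27.
Iteration 4: 27 < 39 holds -> x = 27 + 7 = 34.
Iteration 5: 34 < 39 holds -> x = 34 + 7 = 41.
Iteration 6: 41 < 39 fails; recursion stops.
SUM(x) = 6 + 13 + 20 + 27 + 34 + 41 = 141.

141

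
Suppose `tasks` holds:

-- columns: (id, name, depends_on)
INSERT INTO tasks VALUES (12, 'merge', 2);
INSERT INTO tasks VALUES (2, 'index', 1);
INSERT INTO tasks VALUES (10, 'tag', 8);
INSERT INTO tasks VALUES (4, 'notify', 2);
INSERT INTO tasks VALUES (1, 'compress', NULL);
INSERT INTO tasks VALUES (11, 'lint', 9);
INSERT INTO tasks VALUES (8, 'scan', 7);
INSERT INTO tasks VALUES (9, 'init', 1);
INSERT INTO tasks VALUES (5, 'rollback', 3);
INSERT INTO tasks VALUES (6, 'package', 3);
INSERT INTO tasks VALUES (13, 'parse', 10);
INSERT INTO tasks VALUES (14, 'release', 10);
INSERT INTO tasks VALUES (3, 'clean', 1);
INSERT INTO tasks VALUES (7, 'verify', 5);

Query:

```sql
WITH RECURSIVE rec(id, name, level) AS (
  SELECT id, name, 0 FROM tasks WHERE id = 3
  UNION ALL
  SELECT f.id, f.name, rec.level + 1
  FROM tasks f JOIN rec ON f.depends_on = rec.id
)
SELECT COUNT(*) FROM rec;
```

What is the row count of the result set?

Base: id=3 (clean) at level 0.
Iteration 1: rows with depends_on in {3} -> rollback (id 5, level 1), package (id 6, level 1).
Iteration 2: rows with depends_on in {5,6} -> verify (id 7, level 2).
Iteration 3: rows with depends_on in {7} -> scan (id 8, level 3).
Iteration 4: rows with depends_on in {8} -> tag (id 10, level 4).
Iteration 5: rows with depends_on in {10} -> parse (id 13, level 5), release (id 14, level 5).
Iteration 6: no rows with depends_on in {13,14}; recursion stops.
Total rows emitted: 8.

8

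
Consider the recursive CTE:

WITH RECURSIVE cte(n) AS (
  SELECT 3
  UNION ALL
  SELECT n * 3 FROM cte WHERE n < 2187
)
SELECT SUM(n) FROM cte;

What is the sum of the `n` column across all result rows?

3279

Base: n=3.
Iteration 1: 3 < 2187 holds -> n = 3 * 3 = 9.
Iteration 2: 9 < 2187 holds -> n = 9 * 3 = 27.
Iteration 3: 27 < 2187 holds -> n = 27 * 3 = 81.
Iteration 4: 81 < 2187 holds -> n = 81 * 3 = 243.
Iteration 5: 243 < 2187 holds -> n = 243 * 3 = 729.
Iteration 6: 729 < 2187 holds -> n = 729 * 3 = 2187.
Iteration 7: 2187 < 2187 fails; recursion stops.
SUM(n) = 3 + 9 + 27 + 81 + 243 + 729 + 2187 = 3279.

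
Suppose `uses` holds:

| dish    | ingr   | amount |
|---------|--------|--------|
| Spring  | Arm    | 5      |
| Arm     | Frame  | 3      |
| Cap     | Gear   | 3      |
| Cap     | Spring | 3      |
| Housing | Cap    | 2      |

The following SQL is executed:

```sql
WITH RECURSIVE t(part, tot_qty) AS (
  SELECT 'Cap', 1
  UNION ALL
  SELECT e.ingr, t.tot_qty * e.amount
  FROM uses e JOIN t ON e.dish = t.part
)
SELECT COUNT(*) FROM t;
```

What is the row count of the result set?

5

Base: (Cap, tot_qty=1).
Iteration 1: components of {Cap} -> Gear = 1*3 = 3, Spring = 1*3 = 3.
Iteration 2: components of {Gear,Spring} -> Arm = 3*5 = 15.
Iteration 3: components of {Arm} -> Frame = 15*3 = 45.
Iteration 4: no further components; recursion stops.
Total rows emitted: 5.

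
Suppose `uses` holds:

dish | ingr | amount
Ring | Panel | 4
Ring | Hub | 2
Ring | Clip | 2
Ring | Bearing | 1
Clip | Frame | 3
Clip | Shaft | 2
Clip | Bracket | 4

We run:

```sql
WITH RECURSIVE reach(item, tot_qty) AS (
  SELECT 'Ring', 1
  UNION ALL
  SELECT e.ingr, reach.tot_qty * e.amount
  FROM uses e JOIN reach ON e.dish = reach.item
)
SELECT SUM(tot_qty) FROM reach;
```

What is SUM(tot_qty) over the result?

Base: (Ring, tot_qty=1).
Iteration 1: components of {Ring} -> Bearing = 1*1 = 1, Clip = 1*2 = 2, Hub = 1*2 = 2, Panel = 1*4 = 4.
Iteration 2: components of {Bearing,Clip,Hub,Panel} -> Bracket = 2*4 = 8, Frame = 2*3 = 6, Shaft = 2*2 = 4.
Iteration 3: no further components; recursion stops.
SUM(tot_qty) = 1 + 4 + 2 + 2 + 1 + 6 + 4 + 8 = 28.

28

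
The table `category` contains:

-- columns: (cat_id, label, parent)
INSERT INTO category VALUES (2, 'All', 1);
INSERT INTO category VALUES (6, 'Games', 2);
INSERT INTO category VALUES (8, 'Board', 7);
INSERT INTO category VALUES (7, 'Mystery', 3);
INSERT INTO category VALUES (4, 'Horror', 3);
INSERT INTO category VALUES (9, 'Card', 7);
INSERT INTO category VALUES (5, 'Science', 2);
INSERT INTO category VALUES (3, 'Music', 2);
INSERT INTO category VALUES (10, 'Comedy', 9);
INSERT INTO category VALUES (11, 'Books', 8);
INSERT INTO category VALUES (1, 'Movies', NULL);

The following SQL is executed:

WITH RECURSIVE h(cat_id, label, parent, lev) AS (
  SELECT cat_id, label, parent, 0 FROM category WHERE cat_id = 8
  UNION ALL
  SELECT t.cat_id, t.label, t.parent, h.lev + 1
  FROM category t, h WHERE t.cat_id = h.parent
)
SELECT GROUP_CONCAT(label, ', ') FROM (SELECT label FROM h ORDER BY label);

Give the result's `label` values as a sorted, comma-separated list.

Base: cat_id=8 (Board), parent=7, lev 0.
Iteration 1: join on cat_id=7 -> Mystery (id 7, parent=3, lev 1).
Iteration 2: join on cat_id=3 -> Music (id 3, parent=2, lev 2).
Iteration 3: join on cat_id=2 -> All (id 2, parent=1, lev 3).
Iteration 4: join on cat_id=1 -> Movies (id 1, parent=NULL, lev 4).
Iteration 5: parent is NULL; no match; recursion stops.

All, Board, Movies, Music, Mystery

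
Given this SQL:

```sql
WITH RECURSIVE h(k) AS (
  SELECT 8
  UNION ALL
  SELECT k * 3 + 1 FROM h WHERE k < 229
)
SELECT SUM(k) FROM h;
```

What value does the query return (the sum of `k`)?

338

Base: k=8.
Iteration 1: 8 < 229 holds -> k = 8 * 3 + 1 = 25.
Iteration 2: 25 < 229 holds -> k = 25 * 3 + 1 = 76.
Iteration 3: 76 < 229 holds -> k = 76 * 3 + 1 = 229.
Iteration 4: 229 < 229 fails; recursion stops.
SUM(k) = 8 + 25 + 76 + 229 = 338.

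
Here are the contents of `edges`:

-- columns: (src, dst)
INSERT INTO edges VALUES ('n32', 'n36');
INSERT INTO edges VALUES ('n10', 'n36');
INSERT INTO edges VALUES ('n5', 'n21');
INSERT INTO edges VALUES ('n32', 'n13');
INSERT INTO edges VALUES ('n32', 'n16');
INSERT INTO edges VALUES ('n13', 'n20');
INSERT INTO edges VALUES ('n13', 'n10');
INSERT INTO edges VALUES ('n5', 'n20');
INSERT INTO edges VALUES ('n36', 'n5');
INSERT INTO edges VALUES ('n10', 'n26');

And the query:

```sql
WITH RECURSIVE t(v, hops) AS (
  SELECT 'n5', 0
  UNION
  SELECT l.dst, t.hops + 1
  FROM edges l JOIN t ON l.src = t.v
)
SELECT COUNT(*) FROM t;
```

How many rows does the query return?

3

Base: (n5, hops=0).
Iteration 1: edges from {n5} -> (n20, hops=1), (n21, hops=1).
Iteration 2: no outgoing edges from {n20,n21}; recursion stops.
Total rows emitted: 3.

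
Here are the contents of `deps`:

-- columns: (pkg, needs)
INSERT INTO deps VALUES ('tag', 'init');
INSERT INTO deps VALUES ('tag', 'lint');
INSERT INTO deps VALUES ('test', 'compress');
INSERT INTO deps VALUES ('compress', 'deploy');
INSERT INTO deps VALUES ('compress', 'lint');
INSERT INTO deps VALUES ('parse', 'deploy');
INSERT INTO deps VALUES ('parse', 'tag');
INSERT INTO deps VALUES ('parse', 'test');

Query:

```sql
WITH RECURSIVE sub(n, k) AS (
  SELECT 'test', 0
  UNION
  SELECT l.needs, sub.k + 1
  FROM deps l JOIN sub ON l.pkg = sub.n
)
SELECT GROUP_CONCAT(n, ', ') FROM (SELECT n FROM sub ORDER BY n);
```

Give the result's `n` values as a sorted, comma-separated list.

compress, deploy, lint, test

Base: (test, k=0).
Iteration 1: edges from {test} -> (compress, k=1).
Iteration 2: edges from {compress} -> (deploy, k=2), (lint, k=2).
Iteration 3: no outgoing edges from {deploy,lint}; recursion stops.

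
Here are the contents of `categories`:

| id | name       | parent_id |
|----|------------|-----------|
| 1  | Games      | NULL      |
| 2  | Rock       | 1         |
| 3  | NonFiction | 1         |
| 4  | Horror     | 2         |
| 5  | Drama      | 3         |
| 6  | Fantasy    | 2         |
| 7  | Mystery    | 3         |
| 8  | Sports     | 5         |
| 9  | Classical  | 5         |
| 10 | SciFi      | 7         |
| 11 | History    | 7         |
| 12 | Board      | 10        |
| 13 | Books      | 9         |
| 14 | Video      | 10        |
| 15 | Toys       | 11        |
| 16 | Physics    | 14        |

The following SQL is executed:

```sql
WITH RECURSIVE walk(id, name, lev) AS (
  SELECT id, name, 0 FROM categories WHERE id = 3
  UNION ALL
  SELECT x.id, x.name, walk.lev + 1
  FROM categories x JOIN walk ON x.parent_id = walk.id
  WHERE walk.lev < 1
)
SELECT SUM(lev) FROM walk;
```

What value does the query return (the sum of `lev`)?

2

Base: id=3 (NonFiction) at lev 0.
Iteration 1: rows with parent_id in {3} -> Drama (id 5, lev 1), Mystery (id 7, lev 1).
Iteration 2: lev < 1 fails for all current rows; recursion stops.
SUM(lev) = 0 + 1 + 1 = 2.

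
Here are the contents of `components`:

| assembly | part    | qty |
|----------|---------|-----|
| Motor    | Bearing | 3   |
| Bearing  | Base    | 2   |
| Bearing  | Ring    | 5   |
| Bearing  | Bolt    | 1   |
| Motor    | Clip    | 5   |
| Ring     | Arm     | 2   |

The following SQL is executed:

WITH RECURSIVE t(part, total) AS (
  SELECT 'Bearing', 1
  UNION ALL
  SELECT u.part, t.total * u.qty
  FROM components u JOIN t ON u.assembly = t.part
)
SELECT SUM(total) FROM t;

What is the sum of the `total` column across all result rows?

Base: (Bearing, total=1).
Iteration 1: components of {Bearing} -> Base = 1*2 = 2, Bolt = 1*1 = 1, Ring = 1*5 = 5.
Iteration 2: components of {Base,Bolt,Ring} -> Arm = 5*2 = 10.
Iteration 3: no further components; recursion stops.
SUM(total) = 1 + 2 + 5 + 1 + 10 = 19.

19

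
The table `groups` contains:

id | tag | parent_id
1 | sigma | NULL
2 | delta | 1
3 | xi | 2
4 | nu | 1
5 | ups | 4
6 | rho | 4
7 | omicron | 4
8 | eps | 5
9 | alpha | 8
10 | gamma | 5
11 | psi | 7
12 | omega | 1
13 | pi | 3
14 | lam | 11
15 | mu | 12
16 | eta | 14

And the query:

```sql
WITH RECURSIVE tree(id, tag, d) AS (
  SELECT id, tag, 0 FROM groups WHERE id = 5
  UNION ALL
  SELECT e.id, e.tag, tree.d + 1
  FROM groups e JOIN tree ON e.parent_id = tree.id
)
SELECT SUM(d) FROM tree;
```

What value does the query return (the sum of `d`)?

Base: id=5 (ups) at d 0.
Iteration 1: rows with parent_id in {5} -> eps (id 8, d 1), gamma (id 10, d 1).
Iteration 2: rows with parent_id in {8,10} -> alpha (id 9, d 2).
Iteration 3: no rows with parent_id in {9}; recursion stops.
SUM(d) = 0 + 1 + 1 + 2 = 4.

4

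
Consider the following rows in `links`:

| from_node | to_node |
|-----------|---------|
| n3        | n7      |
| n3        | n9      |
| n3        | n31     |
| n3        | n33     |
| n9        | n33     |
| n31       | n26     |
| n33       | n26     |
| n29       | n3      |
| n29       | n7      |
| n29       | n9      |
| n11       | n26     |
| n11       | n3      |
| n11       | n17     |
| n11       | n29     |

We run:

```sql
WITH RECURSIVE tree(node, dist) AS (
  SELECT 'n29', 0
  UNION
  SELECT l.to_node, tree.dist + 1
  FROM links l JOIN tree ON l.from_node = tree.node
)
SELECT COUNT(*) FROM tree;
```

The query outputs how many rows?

11

Base: (n29, dist=0).
Iteration 1: edges from {n29} -> (n3, dist=1), (n7, dist=1), (n9, dist=1).
Iteration 2: edges from {n3,n7,n9} -> (n31, dist=2), (n33, dist=2), (n7, dist=2), (n9, dist=2). [UNION drops 1 duplicate row(s)]
Iteration 3: edges from {n31,n33,n7,n9} -> (n26, dist=3), (n33, dist=3). [UNION drops 1 duplicate row(s)]
Iteration 4: edges from {n26,n33} -> (n26, dist=4).
Iteration 5: no outgoing edges from {n26}; recursion stops.
Total rows emitted: 11.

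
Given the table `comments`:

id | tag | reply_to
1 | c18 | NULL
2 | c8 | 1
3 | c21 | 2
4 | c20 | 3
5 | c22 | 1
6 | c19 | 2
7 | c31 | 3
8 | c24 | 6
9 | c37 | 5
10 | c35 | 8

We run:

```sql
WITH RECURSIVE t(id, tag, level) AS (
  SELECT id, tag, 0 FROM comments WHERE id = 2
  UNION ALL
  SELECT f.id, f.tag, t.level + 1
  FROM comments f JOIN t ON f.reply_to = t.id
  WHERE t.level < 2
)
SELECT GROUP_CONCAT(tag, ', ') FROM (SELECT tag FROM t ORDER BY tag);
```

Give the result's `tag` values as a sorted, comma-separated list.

c19, c20, c21, c24, c31, c8

Base: id=2 (c8) at level 0.
Iteration 1: rows with reply_to in {2} -> c21 (id 3, level 1), c19 (id 6, level 1).
Iteration 2: rows with reply_to in {3,6} -> c20 (id 4, level 2), c31 (id 7, level 2), c24 (id 8, level 2).
Iteration 3: level < 2 fails for all current rows; recursion stops.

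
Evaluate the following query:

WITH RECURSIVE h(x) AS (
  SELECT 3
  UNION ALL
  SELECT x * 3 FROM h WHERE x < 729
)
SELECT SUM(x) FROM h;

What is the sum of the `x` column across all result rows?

Base: x=3.
Iteration 1: 3 < 729 holds -> x = 3 * 3 = 9.
Iteration 2: 9 < 729 holds -> x = 9 * 3 = 27.
Iteration 3: 27 < 729 holds -> x = 27 * 3 = 81.
Iteration 4: 81 < 729 holds -> x = 81 * 3 = 243.
Iteration 5: 243 < 729 holds -> x = 243 * 3 = 729.
Iteration 6: 729 < 729 fails; recursion stops.
SUM(x) = 3 + 9 + 27 + 81 + 243 + 729 = 1092.

1092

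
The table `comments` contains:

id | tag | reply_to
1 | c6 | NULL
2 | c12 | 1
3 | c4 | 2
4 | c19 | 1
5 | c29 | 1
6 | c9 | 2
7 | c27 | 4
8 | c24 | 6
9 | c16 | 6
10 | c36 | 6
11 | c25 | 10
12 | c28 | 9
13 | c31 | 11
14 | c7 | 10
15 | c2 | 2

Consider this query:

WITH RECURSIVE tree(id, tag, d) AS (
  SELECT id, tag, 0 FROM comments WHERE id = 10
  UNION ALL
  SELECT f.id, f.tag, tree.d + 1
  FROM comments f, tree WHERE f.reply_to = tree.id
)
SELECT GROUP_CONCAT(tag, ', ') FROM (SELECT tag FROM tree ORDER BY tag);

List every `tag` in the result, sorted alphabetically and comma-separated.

c25, c31, c36, c7

Base: id=10 (c36) at d 0.
Iteration 1: rows with reply_to in {10} -> c25 (id 11, d 1), c7 (id 14, d 1).
Iteration 2: rows with reply_to in {11,14} -> c31 (id 13, d 2).
Iteration 3: no rows with reply_to in {13}; recursion stops.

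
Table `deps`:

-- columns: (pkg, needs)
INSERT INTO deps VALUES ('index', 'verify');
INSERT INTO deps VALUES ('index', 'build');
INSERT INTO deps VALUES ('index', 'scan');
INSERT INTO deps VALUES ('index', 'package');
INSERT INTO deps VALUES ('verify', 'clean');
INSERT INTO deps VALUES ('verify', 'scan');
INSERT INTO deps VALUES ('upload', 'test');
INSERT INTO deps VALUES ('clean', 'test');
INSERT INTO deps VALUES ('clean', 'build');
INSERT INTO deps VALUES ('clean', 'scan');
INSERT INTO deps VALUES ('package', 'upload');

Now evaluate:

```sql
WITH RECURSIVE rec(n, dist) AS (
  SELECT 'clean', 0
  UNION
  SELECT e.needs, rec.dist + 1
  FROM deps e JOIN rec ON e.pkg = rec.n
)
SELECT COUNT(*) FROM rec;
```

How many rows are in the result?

Base: (clean, dist=0).
Iteration 1: edges from {clean} -> (build, dist=1), (scan, dist=1), (test, dist=1).
Iteration 2: no outgoing edges from {build,scan,test}; recursion stops.
Total rows emitted: 4.

4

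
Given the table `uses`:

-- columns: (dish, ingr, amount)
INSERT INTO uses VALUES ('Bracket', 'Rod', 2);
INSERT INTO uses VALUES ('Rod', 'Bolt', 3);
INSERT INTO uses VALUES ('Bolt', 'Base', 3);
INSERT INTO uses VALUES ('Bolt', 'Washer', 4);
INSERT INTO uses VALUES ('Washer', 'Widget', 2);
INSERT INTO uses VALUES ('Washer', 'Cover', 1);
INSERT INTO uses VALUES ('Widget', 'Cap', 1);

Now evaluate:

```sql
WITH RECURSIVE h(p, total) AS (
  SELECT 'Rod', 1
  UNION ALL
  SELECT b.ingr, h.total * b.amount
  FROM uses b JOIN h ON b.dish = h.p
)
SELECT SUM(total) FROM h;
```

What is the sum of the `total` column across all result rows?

Base: (Rod, total=1).
Iteration 1: components of {Rod} -> Bolt = 1*3 = 3.
Iteration 2: components of {Bolt} -> Base = 3*3 = 9, Washer = 3*4 = 12.
Iteration 3: components of {Base,Washer} -> Cover = 12*1 = 12, Widget = 12*2 = 24.
Iteration 4: components of {Cover,Widget} -> Cap = 24*1 = 24.
Iteration 5: no further components; recursion stops.
SUM(total) = 1 + 3 + 9 + 12 + 24 + 12 + 24 = 85.

85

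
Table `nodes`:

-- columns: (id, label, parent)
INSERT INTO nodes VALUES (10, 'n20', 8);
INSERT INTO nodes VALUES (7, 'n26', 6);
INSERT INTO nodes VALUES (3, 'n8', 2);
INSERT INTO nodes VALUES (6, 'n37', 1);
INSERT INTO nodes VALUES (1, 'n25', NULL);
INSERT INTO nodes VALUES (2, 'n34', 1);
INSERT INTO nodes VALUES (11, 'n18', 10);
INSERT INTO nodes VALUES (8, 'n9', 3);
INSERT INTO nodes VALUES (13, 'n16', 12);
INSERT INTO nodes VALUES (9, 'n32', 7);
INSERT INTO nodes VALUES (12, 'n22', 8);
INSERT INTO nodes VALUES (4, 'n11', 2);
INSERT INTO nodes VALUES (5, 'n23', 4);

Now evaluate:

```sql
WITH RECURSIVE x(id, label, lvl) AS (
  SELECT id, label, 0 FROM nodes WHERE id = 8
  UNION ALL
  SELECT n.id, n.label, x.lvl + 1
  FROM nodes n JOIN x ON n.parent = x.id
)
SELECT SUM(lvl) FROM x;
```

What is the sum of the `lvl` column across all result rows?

Base: id=8 (n9) at lvl 0.
Iteration 1: rows with parent in {8} -> n20 (id 10, lvl 1), n22 (id 12, lvl 1).
Iteration 2: rows with parent in {10,12} -> n18 (id 11, lvl 2), n16 (id 13, lvl 2).
Iteration 3: no rows with parent in {11,13}; recursion stops.
SUM(lvl) = 0 + 1 + 1 + 2 + 2 = 6.

6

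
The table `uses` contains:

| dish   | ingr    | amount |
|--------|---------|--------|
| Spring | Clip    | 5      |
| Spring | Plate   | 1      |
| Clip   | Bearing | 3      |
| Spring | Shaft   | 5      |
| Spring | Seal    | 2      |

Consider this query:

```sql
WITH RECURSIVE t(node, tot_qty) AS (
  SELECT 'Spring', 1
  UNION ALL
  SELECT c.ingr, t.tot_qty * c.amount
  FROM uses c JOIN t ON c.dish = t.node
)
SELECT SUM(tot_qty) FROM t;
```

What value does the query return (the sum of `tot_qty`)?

Base: (Spring, tot_qty=1).
Iteration 1: components of {Spring} -> Clip = 1*5 = 5, Plate = 1*1 = 1, Seal = 1*2 = 2, Shaft = 1*5 = 5.
Iteration 2: components of {Clip,Plate,Seal,Shaft} -> Bearing = 5*3 = 15.
Iteration 3: no further components; recursion stops.
SUM(tot_qty) = 1 + 5 + 1 + 5 + 2 + 15 = 29.

29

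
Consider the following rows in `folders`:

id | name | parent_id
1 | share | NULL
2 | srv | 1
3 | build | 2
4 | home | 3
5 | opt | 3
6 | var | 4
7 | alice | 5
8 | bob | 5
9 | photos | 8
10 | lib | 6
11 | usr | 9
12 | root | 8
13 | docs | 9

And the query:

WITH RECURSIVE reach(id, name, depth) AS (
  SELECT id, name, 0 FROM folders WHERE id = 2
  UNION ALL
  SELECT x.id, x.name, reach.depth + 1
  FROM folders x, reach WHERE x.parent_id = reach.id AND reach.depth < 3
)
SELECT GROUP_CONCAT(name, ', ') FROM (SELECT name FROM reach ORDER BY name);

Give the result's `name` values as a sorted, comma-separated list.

Base: id=2 (srv) at depth 0.
Iteration 1: rows with parent_id in {2} -> build (id 3, depth 1).
Iteration 2: rows with parent_id in {3} -> home (id 4, depth 2), opt (id 5, depth 2).
Iteration 3: rows with parent_id in {4,5} -> var (id 6, depth 3), alice (id 7, depth 3), bob (id 8, depth 3).
Iteration 4: depth < 3 fails for all current rows; recursion stops.

alice, bob, build, home, opt, srv, var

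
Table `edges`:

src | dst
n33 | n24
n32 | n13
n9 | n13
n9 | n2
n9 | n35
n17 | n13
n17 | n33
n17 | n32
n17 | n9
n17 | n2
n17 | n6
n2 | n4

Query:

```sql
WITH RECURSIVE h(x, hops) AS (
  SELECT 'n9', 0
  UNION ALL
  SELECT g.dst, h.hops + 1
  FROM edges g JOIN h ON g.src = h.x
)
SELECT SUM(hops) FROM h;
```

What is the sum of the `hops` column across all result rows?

5

Base: (n9, hops=0).
Iteration 1: edges from {n9} -> (n13, hops=1), (n2, hops=1), (n35, hops=1).
Iteration 2: edges from {n13,n2,n35} -> (n4, hops=2).
Iteration 3: no outgoing edges from {n4}; recursion stops.
SUM(hops) = 0 + 1 + 1 + 1 + 2 = 5.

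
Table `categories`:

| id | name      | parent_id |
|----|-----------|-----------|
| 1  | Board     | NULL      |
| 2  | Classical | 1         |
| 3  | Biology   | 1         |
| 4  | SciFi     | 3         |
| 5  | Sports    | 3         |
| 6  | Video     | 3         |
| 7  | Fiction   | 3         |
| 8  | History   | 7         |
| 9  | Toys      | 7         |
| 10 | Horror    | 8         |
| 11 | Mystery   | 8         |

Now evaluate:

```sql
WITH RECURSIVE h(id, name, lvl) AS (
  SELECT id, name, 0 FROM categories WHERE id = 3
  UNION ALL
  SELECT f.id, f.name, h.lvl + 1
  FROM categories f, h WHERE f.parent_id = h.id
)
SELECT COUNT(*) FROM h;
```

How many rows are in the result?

9

Base: id=3 (Biology) at lvl 0.
Iteration 1: rows with parent_id in {3} -> SciFi (id 4, lvl 1), Sports (id 5, lvl 1), Video (id 6, lvl 1), Fiction (id 7, lvl 1).
Iteration 2: rows with parent_id in {4,5,6,7} -> History (id 8, lvl 2), Toys (id 9, lvl 2).
Iteration 3: rows with parent_id in {8,9} -> Horror (id 10, lvl 3), Mystery (id 11, lvl 3).
Iteration 4: no rows with parent_id in {10,11}; recursion stops.
Total rows emitted: 9.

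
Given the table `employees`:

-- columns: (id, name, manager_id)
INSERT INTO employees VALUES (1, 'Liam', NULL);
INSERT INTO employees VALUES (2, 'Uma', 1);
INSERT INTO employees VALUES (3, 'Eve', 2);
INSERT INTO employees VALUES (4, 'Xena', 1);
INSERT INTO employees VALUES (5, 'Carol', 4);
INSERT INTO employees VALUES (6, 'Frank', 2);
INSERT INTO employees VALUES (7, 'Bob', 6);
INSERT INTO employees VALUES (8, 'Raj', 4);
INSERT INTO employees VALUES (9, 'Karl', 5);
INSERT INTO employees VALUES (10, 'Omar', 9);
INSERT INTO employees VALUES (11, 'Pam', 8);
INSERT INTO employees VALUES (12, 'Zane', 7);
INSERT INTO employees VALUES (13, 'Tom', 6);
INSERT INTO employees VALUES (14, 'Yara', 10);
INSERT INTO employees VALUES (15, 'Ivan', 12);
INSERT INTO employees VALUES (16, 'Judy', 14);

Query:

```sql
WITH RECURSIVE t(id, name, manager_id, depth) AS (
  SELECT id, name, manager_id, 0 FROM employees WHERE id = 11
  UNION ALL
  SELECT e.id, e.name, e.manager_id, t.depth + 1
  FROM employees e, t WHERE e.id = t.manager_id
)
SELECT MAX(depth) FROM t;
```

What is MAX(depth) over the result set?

Base: id=11 (Pam), manager_id=8, depth 0.
Iteration 1: join on id=8 -> Raj (id 8, manager_id=4, depth 1).
Iteration 2: join on id=4 -> Xena (id 4, manager_id=1, depth 2).
Iteration 3: join on id=1 -> Liam (id 1, manager_id=NULL, depth 3).
Iteration 4: manager_id is NULL; no match; recursion stops.
depth values: 0, 1, 2, 3; the maximum is 3.

3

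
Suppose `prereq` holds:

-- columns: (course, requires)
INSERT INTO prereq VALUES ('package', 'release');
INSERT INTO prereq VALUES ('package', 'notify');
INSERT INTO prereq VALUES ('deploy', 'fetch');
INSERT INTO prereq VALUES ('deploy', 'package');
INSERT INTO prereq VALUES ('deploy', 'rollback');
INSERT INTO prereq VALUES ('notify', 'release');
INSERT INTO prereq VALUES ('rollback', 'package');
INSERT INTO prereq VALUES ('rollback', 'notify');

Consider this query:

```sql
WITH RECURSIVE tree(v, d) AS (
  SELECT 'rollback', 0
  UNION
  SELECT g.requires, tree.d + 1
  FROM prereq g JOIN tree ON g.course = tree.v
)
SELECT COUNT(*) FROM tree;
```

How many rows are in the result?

6

Base: (rollback, d=0).
Iteration 1: edges from {rollback} -> (notify, d=1), (package, d=1).
Iteration 2: edges from {notify,package} -> (notify, d=2), (release, d=2). [UNION drops 1 duplicate row(s)]
Iteration 3: edges from {notify,release} -> (release, d=3).
Iteration 4: no outgoing edges from {release}; recursion stops.
Total rows emitted: 6.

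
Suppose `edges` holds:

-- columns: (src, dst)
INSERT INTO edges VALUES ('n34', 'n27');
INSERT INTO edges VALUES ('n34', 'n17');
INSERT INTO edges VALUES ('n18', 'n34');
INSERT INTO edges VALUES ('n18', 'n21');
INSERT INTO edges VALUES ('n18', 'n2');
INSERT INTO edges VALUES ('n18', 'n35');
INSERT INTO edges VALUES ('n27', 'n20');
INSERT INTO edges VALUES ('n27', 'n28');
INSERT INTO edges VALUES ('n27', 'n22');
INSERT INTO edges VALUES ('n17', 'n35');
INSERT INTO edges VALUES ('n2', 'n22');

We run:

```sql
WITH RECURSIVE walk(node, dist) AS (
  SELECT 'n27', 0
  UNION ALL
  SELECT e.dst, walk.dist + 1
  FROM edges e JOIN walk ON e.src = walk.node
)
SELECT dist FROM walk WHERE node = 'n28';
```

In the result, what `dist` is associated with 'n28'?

1

Base: (n27, dist=0).
Iteration 1: edges from {n27} -> (n20, dist=1), (n22, dist=1), (n28, dist=1).
Iteration 2: no outgoing edges from {n20,n22,n28}; recursion stops.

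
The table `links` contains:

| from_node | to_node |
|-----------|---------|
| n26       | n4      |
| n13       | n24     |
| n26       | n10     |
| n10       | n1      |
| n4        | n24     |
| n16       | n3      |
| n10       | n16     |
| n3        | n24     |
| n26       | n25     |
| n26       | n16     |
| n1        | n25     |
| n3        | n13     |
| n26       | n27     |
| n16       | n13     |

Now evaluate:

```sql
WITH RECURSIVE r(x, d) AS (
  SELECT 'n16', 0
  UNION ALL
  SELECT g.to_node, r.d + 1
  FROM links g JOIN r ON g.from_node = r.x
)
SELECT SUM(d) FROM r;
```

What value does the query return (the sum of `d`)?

Base: (n16, d=0).
Iteration 1: edges from {n16} -> (n13, d=1), (n3, d=1).
Iteration 2: edges from {n13,n3} -> (n13, d=2), (n24, d=2) x2. [UNION ALL keeps all 3 new rows, including repeats]
Iteration 3: edges from {n13,n24} -> (n24, d=3).
Iteration 4: no outgoing edges from {n24}; recursion stops.
SUM(d) = 0 + 1 + 1 + 2 + 2 + 2 + 3 = 11.

11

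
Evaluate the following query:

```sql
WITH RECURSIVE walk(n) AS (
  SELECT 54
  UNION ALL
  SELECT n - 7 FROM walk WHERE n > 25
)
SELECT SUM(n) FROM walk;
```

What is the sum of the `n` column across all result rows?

219

Base: n=54.
Iteration 1: 54 > 25 holds -> n = 54 - 7 = 47.
Iteration 2: 47 > 25 holds -> n = 47 - 7 = 40.
Iteration 3: 40 > 25 holds -> n = 40 - 7 = 33.
Iteration 4: 33 > 25 holds -> n = 33 - 7 = 26.
Iteration 5: 26 > 25 holds -> n = 26 - 7 = 19.
Iteration 6: 19 > 25 fails; recursion stops.
SUM(n) = 54 + 47 + 40 + 33 + 26 + 19 = 219.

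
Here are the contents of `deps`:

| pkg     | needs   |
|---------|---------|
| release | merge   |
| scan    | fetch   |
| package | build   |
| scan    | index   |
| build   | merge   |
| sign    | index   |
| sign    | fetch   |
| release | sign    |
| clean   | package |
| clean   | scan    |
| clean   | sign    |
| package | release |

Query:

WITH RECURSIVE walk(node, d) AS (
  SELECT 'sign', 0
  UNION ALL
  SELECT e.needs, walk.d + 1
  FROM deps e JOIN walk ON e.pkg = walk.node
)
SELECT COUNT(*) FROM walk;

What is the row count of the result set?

3

Base: (sign, d=0).
Iteration 1: edges from {sign} -> (fetch, d=1), (index, d=1).
Iteration 2: no outgoing edges from {fetch,index}; recursion stops.
Total rows emitted: 3.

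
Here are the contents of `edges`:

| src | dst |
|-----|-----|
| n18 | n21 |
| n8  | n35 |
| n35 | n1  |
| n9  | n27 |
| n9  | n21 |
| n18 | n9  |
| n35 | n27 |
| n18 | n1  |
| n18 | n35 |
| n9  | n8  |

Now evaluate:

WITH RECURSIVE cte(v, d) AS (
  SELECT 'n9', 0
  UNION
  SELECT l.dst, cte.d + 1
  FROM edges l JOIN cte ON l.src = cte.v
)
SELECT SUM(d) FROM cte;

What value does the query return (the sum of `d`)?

Base: (n9, d=0).
Iteration 1: edges from {n9} -> (n21, d=1), (n27, d=1), (n8, d=1).
Iteration 2: edges from {n21,n27,n8} -> (n35, d=2).
Iteration 3: edges from {n35} -> (n1, d=3), (n27, d=3).
Iteration 4: no outgoing edges from {n1,n27}; recursion stops.
SUM(d) = 0 + 1 + 1 + 1 + 2 + 3 + 3 = 11.

11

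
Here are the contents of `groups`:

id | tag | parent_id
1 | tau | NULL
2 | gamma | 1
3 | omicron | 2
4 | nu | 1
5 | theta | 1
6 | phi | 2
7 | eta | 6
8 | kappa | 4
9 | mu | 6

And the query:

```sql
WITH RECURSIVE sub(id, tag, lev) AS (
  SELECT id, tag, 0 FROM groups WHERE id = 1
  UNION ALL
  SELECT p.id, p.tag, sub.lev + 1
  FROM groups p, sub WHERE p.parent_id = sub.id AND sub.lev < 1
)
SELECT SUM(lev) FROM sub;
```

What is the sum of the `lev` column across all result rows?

Base: id=1 (tau) at lev 0.
Iteration 1: rows with parent_id in {1} -> gamma (id 2, lev 1), nu (id 4, lev 1), theta (id 5, lev 1).
Iteration 2: lev < 1 fails for all current rows; recursion stops.
SUM(lev) = 0 + 1 + 1 + 1 = 3.

3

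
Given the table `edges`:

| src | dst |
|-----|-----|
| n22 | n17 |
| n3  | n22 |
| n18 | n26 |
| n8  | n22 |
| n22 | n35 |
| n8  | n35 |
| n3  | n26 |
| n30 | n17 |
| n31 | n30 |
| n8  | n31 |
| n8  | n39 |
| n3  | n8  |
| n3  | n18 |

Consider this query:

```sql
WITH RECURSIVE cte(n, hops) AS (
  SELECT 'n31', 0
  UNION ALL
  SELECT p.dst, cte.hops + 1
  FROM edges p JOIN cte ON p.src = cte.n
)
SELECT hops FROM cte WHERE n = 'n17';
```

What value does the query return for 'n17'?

2

Base: (n31, hops=0).
Iteration 1: edges from {n31} -> (n30, hops=1).
Iteration 2: edges from {n30} -> (n17, hops=2).
Iteration 3: no outgoing edges from {n17}; recursion stops.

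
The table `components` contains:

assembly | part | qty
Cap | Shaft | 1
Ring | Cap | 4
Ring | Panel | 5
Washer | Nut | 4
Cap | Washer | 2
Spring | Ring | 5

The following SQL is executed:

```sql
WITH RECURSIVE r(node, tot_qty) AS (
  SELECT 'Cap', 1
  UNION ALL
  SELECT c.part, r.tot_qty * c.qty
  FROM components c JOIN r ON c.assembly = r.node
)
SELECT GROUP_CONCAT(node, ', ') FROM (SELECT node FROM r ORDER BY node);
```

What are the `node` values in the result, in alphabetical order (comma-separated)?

Base: (Cap, tot_qty=1).
Iteration 1: components of {Cap} -> Shaft = 1*1 = 1, Washer = 1*2 = 2.
Iteration 2: components of {Shaft,Washer} -> Nut = 2*4 = 8.
Iteration 3: no further components; recursion stops.

Cap, Nut, Shaft, Washer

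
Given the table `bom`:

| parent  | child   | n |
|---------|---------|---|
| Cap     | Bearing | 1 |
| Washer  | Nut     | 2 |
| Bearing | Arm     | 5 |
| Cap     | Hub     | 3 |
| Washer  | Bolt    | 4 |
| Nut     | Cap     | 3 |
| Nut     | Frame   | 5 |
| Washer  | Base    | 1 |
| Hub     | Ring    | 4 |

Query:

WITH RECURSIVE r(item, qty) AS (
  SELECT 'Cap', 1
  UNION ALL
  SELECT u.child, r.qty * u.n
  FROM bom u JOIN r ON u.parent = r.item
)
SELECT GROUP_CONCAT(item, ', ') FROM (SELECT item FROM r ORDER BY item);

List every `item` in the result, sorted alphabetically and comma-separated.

Arm, Bearing, Cap, Hub, Ring

Base: (Cap, qty=1).
Iteration 1: components of {Cap} -> Bearing = 1*1 = 1, Hub = 1*3 = 3.
Iteration 2: components of {Bearing,Hub} -> Arm = 1*5 = 5, Ring = 3*4 = 12.
Iteration 3: no further components; recursion stops.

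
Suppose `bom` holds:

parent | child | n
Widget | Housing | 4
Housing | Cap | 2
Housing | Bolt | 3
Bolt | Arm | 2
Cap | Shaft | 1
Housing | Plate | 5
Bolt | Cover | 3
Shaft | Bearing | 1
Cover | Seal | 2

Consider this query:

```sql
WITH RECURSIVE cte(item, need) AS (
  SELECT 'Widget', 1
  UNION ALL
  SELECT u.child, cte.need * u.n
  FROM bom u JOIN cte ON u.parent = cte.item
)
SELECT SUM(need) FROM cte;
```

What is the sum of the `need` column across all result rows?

193

Base: (Widget, need=1).
Iteration 1: components of {Widget} -> Housing = 1*4 = 4.
Iteration 2: components of {Housing} -> Bolt = 4*3 = 12, Cap = 4*2 = 8, Plate = 4*5 = 20.
Iteration 3: components of {Bolt,Cap,Plate} -> Arm = 12*2 = 24, Cover = 12*3 = 36, Shaft = 8*1 = 8.
Iteration 4: components of {Arm,Cover,Shaft} -> Bearing = 8*1 = 8, Seal = 36*2 = 72.
Iteration 5: no further components; recursion stops.
SUM(need) = 1 + 4 + 8 + 12 + 20 + 8 + 24 + 36 + 8 + 72 = 193.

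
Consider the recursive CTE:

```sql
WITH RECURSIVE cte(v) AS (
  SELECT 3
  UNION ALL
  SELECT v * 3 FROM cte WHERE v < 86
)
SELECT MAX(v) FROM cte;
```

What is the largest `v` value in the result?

243

Base: v=3.
Iteration 1: 3 < 86 holds -> v = 3 * 3 = 9.
Iteration 2: 9 < 86 holds -> v = 9 * 3 = 27.
Iteration 3: 27 < 86 holds -> v = 27 * 3 = 81.
Iteration 4: 81 < 86 holds -> v = 81 * 3 = 243.
Iteration 5: 243 < 86 fails; recursion stops.
v values: 3, 9, 27, 81, 243; the maximum is 243.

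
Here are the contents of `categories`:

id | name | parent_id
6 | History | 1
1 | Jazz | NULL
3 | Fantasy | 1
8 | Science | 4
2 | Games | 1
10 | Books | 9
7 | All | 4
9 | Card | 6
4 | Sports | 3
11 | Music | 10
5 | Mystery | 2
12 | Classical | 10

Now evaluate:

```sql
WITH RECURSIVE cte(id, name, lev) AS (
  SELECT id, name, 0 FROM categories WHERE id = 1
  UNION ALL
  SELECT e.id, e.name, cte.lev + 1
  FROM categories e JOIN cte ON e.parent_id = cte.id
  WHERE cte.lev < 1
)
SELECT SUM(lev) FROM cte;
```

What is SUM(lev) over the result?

3

Base: id=1 (Jazz) at lev 0.
Iteration 1: rows with parent_id in {1} -> Games (id 2, lev 1), Fantasy (id 3, lev 1), History (id 6, lev 1).
Iteration 2: lev < 1 fails for all current rows; recursion stops.
SUM(lev) = 0 + 1 + 1 + 1 = 3.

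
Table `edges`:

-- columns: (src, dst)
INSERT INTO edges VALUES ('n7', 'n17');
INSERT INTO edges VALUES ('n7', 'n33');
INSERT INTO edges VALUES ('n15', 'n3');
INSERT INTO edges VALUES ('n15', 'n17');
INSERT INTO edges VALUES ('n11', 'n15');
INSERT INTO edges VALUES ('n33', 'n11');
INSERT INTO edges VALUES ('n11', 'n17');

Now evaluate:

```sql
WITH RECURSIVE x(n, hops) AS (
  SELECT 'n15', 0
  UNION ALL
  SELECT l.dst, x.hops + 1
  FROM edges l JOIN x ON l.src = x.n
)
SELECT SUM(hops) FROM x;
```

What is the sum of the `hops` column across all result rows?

Base: (n15, hops=0).
Iteration 1: edges from {n15} -> (n17, hops=1), (n3, hops=1).
Iteration 2: no outgoing edges from {n17,n3}; recursion stops.
SUM(hops) = 0 + 1 + 1 = 2.

2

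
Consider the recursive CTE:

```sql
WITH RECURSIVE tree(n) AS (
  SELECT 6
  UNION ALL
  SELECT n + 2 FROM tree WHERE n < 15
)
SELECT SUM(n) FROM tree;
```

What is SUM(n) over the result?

Base: n=6.
Iteration 1: 6 < 15 holds -> n = 6 + 2 = 8.
Iteration 2: 8 < 15 holds -> n = 8 + 2 = 10.
Iteration 3: 10 < 15 holds -> n = 10 + 2 = 12.
Iteration 4: 12 < 15 holds -> n = 12 + 2 = 14.
Iteration 5: 14 < 15 holds -> n = 14 + 2 = 16.
Iteration 6: 16 < 15 fails; recursion stops.
SUM(n) = 6 + 8 + 10 + 12 + 14 + 16 = 66.

66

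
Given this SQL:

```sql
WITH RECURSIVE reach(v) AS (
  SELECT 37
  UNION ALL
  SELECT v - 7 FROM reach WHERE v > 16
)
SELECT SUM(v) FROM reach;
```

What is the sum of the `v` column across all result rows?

106

Base: v=37.
Iteration 1: 37 > 16 holds -> v = 37 - 7 = 30.
Iteration 2: 30 > 16 holds -> v = 30 - 7 = 23.
Iteration 3: 23 > 16 holds -> v = 23 - 7 = 16.
Iteration 4: 16 > 16 fails; recursion stops.
SUM(v) = 37 + 30 + 23 + 16 = 106.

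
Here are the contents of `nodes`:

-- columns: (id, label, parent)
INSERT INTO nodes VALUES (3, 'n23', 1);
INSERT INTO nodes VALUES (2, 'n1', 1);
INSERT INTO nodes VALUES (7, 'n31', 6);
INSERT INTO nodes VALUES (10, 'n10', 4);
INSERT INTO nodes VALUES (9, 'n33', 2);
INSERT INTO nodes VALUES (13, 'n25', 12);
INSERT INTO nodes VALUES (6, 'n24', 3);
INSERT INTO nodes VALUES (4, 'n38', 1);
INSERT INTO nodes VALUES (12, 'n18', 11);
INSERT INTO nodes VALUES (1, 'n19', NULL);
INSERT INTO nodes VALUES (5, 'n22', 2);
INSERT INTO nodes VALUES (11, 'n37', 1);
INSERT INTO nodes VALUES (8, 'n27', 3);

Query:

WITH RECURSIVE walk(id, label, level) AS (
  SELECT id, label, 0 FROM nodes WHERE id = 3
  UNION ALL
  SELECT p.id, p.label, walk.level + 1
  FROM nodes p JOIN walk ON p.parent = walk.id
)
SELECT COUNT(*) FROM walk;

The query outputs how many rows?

4

Base: id=3 (n23) at level 0.
Iteration 1: rows with parent in {3} -> n24 (id 6, level 1), n27 (id 8, level 1).
Iteration 2: rows with parent in {6,8} -> n31 (id 7, level 2).
Iteration 3: no rows with parent in {7}; recursion stops.
Total rows emitted: 4.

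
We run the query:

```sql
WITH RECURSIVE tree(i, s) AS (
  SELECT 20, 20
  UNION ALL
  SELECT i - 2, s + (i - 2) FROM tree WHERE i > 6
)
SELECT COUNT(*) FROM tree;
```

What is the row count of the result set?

Base: i=20, s=20.
Iteration 1: 20 > 6 holds -> i = 20 - 2 = 18, s = 20 + 18 = 38.
Iteration 2: 18 > 6 holds -> i = 18 - 2 = 16, s = 38 + 16 = 54.
Iteration 3: 16 > 6 holds -> i = 16 - 2 = 14, s = 54 + 14 = 68.
Iteration 4: 14 > 6 holds -> i = 14 - 2 = 12, s = 68 + 12 = 80.
Iteration 5: 12 > 6 holds -> i = 12 - 2 = 10, s = 80 + 10 = 90.
Iteration 6: 10 > 6 holds -> i = 10 - 2 = 8, s = 90 + 8 = 98.
Iteration 7: 8 > 6 holds -> i = 8 - 2 = 6, s = 98 + 6 = 104.
Iteration 8: 6 > 6 fails; recursion stops.
Total rows emitted: 8.

8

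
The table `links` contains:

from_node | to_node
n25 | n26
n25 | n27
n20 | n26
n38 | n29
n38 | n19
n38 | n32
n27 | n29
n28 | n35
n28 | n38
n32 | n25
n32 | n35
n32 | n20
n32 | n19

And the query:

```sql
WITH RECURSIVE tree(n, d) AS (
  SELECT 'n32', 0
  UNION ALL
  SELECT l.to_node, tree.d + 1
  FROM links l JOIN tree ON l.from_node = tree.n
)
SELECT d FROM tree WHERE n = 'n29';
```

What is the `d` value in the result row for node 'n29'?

3

Base: (n32, d=0).
Iteration 1: edges from {n32} -> (n19, d=1), (n20, d=1), (n25, d=1), (n35, d=1).
Iteration 2: edges from {n19,n20,n25,n35} -> (n26, d=2) x2, (n27, d=2). [UNION ALL keeps all 3 new rows, including repeats]
Iteration 3: edges from {n26,n27} -> (n29, d=3).
Iteration 4: no outgoing edges from {n29}; recursion stops.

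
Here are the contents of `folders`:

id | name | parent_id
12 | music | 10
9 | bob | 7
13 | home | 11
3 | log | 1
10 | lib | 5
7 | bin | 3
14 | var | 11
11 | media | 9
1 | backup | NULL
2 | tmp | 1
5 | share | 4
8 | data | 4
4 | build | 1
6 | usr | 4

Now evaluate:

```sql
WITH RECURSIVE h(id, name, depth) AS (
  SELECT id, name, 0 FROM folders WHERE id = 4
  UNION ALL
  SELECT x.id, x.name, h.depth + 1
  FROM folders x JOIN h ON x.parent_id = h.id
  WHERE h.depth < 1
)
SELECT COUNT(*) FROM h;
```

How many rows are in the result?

4

Base: id=4 (build) at depth 0.
Iteration 1: rows with parent_id in {4} -> share (id 5, depth 1), usr (id 6, depth 1), data (id 8, depth 1).
Iteration 2: depth < 1 fails for all current rows; recursion stops.
Total rows emitted: 4.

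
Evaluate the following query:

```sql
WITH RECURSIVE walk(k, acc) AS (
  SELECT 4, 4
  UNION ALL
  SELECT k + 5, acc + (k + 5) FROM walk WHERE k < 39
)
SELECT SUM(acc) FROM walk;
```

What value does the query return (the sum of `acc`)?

Base: k=4, acc=4.
Iteration 1: 4 < 39 holds -> k = 4 + 5 = 9, acc = 4 + 9 = 13.
Iteration 2: 9 < 39 holds -> k = 9 + 5 = 14, acc = 13 + 14 = 27.
Iteration 3: 14 < 39 holds -> k = 14 + 5 = 19, acc = 27 + 19 = 46.
Iteration 4: 19 < 39 holds -> k = 19 + 5 = 24, acc = 46 + 24 = 70.
Iteration 5: 24 < 39 holds -> k = 24 + 5 = 29, acc = 70 + 29 = 99.
Iteration 6: 29 < 39 holds -> k = 29 + 5 = 34, acc = 99 + 34 = 133.
Iteration 7: 34 < 39 holds -> k = 34 + 5 = 39, acc = 133 + 39 = 172.
Iteration 8: 39 < 39 fails; recursion stops.
SUM(acc) = 4 + 13 + 27 + 46 + 70 + 99 + 133 + 172 = 564.

564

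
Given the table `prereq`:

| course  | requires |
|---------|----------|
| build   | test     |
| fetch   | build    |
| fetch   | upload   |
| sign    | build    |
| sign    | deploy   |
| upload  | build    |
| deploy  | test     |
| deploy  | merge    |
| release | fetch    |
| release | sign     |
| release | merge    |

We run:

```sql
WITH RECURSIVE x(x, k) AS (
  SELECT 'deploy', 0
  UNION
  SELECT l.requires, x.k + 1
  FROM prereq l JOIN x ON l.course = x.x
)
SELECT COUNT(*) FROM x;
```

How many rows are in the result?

Base: (deploy, k=0).
Iteration 1: edges from {deploy} -> (merge, k=1), (test, k=1).
Iteration 2: no outgoing edges from {merge,test}; recursion stops.
Total rows emitted: 3.

3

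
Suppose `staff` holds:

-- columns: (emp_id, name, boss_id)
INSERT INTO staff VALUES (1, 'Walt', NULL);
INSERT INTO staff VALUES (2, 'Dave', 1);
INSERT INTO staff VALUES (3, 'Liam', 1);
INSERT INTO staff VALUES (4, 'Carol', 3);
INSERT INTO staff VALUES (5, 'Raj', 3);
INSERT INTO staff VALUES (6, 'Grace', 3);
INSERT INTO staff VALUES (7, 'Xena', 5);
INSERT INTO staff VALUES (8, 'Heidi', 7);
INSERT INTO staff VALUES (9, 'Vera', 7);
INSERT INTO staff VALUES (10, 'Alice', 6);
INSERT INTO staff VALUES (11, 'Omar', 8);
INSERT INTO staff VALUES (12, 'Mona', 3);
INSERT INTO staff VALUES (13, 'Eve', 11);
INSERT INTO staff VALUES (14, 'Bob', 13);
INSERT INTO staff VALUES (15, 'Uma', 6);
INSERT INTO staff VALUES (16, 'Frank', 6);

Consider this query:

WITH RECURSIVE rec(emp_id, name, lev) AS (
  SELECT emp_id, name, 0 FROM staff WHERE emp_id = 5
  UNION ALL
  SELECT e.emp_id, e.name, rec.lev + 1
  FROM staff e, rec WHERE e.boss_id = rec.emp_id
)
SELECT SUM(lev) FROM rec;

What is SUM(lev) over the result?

Base: emp_id=5 (Raj) at lev 0.
Iteration 1: rows with boss_id in {5} -> Xena (id 7, lev 1).
Iteration 2: rows with boss_id in {7} -> Heidi (id 8, lev 2), Vera (id 9, lev 2).
Iteration 3: rows with boss_id in {8,9} -> Omar (id 11, lev 3).
Iteration 4: rows with boss_id in {11} -> Eve (id 13, lev 4).
Iteration 5: rows with boss_id in {13} -> Bob (id 14, lev 5).
Iteration 6: no rows with boss_id in {14}; recursion stops.
SUM(lev) = 0 + 1 + 2 + 2 + 3 + 4 + 5 = 17.

17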